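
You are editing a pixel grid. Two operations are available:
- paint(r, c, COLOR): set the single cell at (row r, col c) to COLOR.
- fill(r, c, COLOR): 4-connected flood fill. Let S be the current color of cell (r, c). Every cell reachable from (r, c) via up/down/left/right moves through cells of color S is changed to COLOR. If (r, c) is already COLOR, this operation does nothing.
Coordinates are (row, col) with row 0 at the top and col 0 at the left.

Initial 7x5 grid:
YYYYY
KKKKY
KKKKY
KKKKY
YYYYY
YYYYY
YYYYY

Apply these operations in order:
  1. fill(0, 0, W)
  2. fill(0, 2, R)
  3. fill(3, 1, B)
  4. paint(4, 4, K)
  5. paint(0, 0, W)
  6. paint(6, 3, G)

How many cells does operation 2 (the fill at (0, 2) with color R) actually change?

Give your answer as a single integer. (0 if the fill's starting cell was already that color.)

After op 1 fill(0,0,W) [23 cells changed]:
WWWWW
KKKKW
KKKKW
KKKKW
WWWWW
WWWWW
WWWWW
After op 2 fill(0,2,R) [23 cells changed]:
RRRRR
KKKKR
KKKKR
KKKKR
RRRRR
RRRRR
RRRRR

Answer: 23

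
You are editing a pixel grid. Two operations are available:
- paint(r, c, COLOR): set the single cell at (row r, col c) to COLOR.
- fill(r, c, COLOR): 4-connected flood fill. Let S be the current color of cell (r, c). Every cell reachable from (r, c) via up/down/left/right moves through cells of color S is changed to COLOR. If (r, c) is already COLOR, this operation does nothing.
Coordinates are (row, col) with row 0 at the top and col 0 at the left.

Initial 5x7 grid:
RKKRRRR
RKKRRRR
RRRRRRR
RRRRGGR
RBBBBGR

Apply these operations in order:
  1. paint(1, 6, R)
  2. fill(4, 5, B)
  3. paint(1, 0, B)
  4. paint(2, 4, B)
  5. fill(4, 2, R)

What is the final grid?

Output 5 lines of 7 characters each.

After op 1 paint(1,6,R):
RKKRRRR
RKKRRRR
RRRRRRR
RRRRGGR
RBBBBGR
After op 2 fill(4,5,B) [3 cells changed]:
RKKRRRR
RKKRRRR
RRRRRRR
RRRRBBR
RBBBBBR
After op 3 paint(1,0,B):
RKKRRRR
BKKRRRR
RRRRRRR
RRRRBBR
RBBBBBR
After op 4 paint(2,4,B):
RKKRRRR
BKKRRRR
RRRRBRR
RRRRBBR
RBBBBBR
After op 5 fill(4,2,R) [8 cells changed]:
RKKRRRR
BKKRRRR
RRRRRRR
RRRRRRR
RRRRRRR

Answer: RKKRRRR
BKKRRRR
RRRRRRR
RRRRRRR
RRRRRRR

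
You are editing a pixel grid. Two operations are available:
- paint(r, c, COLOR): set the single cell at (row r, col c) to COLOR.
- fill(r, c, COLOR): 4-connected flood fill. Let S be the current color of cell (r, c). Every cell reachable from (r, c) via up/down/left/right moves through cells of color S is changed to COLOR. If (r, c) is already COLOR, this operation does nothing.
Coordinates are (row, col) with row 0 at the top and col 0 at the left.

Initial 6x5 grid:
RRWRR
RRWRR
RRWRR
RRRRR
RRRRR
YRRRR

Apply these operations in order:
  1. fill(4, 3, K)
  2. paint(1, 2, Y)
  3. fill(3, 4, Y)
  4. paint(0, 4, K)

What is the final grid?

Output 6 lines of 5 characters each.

Answer: YYWYK
YYYYY
YYWYY
YYYYY
YYYYY
YYYYY

Derivation:
After op 1 fill(4,3,K) [26 cells changed]:
KKWKK
KKWKK
KKWKK
KKKKK
KKKKK
YKKKK
After op 2 paint(1,2,Y):
KKWKK
KKYKK
KKWKK
KKKKK
KKKKK
YKKKK
After op 3 fill(3,4,Y) [26 cells changed]:
YYWYY
YYYYY
YYWYY
YYYYY
YYYYY
YYYYY
After op 4 paint(0,4,K):
YYWYK
YYYYY
YYWYY
YYYYY
YYYYY
YYYYY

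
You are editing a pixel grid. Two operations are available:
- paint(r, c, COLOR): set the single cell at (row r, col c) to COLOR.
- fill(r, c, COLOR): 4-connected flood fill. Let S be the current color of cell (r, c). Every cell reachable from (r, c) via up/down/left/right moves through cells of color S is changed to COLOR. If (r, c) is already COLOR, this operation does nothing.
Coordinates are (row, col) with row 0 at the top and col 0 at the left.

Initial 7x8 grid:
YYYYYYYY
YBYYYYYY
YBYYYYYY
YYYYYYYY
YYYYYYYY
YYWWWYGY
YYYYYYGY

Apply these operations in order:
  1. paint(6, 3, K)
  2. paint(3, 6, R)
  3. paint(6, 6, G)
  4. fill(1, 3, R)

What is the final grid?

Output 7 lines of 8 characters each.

Answer: RRRRRRRR
RBRRRRRR
RBRRRRRR
RRRRRRRR
RRRRRRRR
RRWWWRGR
RRRKRRGR

Derivation:
After op 1 paint(6,3,K):
YYYYYYYY
YBYYYYYY
YBYYYYYY
YYYYYYYY
YYYYYYYY
YYWWWYGY
YYYKYYGY
After op 2 paint(3,6,R):
YYYYYYYY
YBYYYYYY
YBYYYYYY
YYYYYYRY
YYYYYYYY
YYWWWYGY
YYYKYYGY
After op 3 paint(6,6,G):
YYYYYYYY
YBYYYYYY
YBYYYYYY
YYYYYYRY
YYYYYYYY
YYWWWYGY
YYYKYYGY
After op 4 fill(1,3,R) [47 cells changed]:
RRRRRRRR
RBRRRRRR
RBRRRRRR
RRRRRRRR
RRRRRRRR
RRWWWRGR
RRRKRRGR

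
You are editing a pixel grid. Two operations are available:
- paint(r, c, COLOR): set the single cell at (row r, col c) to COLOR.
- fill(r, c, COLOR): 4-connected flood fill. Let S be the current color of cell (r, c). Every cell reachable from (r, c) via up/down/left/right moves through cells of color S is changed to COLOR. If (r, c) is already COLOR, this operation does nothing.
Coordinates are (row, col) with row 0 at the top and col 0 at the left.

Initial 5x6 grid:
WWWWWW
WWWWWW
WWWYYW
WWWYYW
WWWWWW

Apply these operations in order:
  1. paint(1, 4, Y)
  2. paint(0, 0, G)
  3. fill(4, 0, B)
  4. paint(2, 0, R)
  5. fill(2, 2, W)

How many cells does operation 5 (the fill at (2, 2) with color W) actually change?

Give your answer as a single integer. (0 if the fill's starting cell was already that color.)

Answer: 23

Derivation:
After op 1 paint(1,4,Y):
WWWWWW
WWWWYW
WWWYYW
WWWYYW
WWWWWW
After op 2 paint(0,0,G):
GWWWWW
WWWWYW
WWWYYW
WWWYYW
WWWWWW
After op 3 fill(4,0,B) [24 cells changed]:
GBBBBB
BBBBYB
BBBYYB
BBBYYB
BBBBBB
After op 4 paint(2,0,R):
GBBBBB
BBBBYB
RBBYYB
BBBYYB
BBBBBB
After op 5 fill(2,2,W) [23 cells changed]:
GWWWWW
WWWWYW
RWWYYW
WWWYYW
WWWWWW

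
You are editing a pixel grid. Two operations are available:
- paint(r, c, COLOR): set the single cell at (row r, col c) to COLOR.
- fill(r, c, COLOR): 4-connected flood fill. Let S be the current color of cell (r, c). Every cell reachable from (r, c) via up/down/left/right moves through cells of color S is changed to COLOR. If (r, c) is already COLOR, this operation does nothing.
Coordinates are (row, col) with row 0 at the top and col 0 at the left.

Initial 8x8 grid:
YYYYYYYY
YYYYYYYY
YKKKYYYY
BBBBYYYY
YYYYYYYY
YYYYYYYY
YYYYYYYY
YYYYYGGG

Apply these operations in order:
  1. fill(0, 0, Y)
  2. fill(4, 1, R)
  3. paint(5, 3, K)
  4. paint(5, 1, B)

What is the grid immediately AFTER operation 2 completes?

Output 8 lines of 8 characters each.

After op 1 fill(0,0,Y) [0 cells changed]:
YYYYYYYY
YYYYYYYY
YKKKYYYY
BBBBYYYY
YYYYYYYY
YYYYYYYY
YYYYYYYY
YYYYYGGG
After op 2 fill(4,1,R) [54 cells changed]:
RRRRRRRR
RRRRRRRR
RKKKRRRR
BBBBRRRR
RRRRRRRR
RRRRRRRR
RRRRRRRR
RRRRRGGG

Answer: RRRRRRRR
RRRRRRRR
RKKKRRRR
BBBBRRRR
RRRRRRRR
RRRRRRRR
RRRRRRRR
RRRRRGGG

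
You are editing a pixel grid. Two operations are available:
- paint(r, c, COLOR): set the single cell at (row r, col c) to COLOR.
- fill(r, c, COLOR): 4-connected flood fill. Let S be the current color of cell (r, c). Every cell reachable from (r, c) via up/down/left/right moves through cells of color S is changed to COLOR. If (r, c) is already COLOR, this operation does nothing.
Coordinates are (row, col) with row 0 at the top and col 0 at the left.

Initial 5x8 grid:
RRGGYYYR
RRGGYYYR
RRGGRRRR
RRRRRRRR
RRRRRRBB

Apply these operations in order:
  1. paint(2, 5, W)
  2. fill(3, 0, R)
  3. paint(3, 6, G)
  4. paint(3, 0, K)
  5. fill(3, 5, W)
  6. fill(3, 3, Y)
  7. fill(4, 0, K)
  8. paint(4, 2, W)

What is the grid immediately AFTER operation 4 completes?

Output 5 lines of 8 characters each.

After op 1 paint(2,5,W):
RRGGYYYR
RRGGYYYR
RRGGRWRR
RRRRRRRR
RRRRRRBB
After op 2 fill(3,0,R) [0 cells changed]:
RRGGYYYR
RRGGYYYR
RRGGRWRR
RRRRRRRR
RRRRRRBB
After op 3 paint(3,6,G):
RRGGYYYR
RRGGYYYR
RRGGRWRR
RRRRRRGR
RRRRRRBB
After op 4 paint(3,0,K):
RRGGYYYR
RRGGYYYR
RRGGRWRR
KRRRRRGR
RRRRRRBB

Answer: RRGGYYYR
RRGGYYYR
RRGGRWRR
KRRRRRGR
RRRRRRBB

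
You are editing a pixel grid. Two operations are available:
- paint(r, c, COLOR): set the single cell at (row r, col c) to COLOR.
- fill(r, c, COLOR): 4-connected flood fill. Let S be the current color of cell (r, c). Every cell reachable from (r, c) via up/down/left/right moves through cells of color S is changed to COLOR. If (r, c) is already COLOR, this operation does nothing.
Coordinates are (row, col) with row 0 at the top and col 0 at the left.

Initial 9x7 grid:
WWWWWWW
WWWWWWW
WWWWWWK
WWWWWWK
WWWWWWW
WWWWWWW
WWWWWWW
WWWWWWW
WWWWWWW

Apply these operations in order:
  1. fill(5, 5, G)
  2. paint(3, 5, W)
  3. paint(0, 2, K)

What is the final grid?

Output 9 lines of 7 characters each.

After op 1 fill(5,5,G) [61 cells changed]:
GGGGGGG
GGGGGGG
GGGGGGK
GGGGGGK
GGGGGGG
GGGGGGG
GGGGGGG
GGGGGGG
GGGGGGG
After op 2 paint(3,5,W):
GGGGGGG
GGGGGGG
GGGGGGK
GGGGGWK
GGGGGGG
GGGGGGG
GGGGGGG
GGGGGGG
GGGGGGG
After op 3 paint(0,2,K):
GGKGGGG
GGGGGGG
GGGGGGK
GGGGGWK
GGGGGGG
GGGGGGG
GGGGGGG
GGGGGGG
GGGGGGG

Answer: GGKGGGG
GGGGGGG
GGGGGGK
GGGGGWK
GGGGGGG
GGGGGGG
GGGGGGG
GGGGGGG
GGGGGGG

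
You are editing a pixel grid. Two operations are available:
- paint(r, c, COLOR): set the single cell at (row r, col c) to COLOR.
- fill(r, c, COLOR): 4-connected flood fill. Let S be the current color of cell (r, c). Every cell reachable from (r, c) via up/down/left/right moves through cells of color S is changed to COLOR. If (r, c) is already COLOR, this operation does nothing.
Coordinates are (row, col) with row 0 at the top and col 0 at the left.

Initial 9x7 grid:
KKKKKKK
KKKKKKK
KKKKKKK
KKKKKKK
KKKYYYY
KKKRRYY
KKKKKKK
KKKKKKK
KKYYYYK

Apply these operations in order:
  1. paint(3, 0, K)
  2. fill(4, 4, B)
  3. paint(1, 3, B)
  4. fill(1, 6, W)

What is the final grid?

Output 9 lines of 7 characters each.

After op 1 paint(3,0,K):
KKKKKKK
KKKKKKK
KKKKKKK
KKKKKKK
KKKYYYY
KKKRRYY
KKKKKKK
KKKKKKK
KKYYYYK
After op 2 fill(4,4,B) [6 cells changed]:
KKKKKKK
KKKKKKK
KKKKKKK
KKKKKKK
KKKBBBB
KKKRRBB
KKKKKKK
KKKKKKK
KKYYYYK
After op 3 paint(1,3,B):
KKKKKKK
KKKBKKK
KKKKKKK
KKKKKKK
KKKBBBB
KKKRRBB
KKKKKKK
KKKKKKK
KKYYYYK
After op 4 fill(1,6,W) [50 cells changed]:
WWWWWWW
WWWBWWW
WWWWWWW
WWWWWWW
WWWBBBB
WWWRRBB
WWWWWWW
WWWWWWW
WWYYYYW

Answer: WWWWWWW
WWWBWWW
WWWWWWW
WWWWWWW
WWWBBBB
WWWRRBB
WWWWWWW
WWWWWWW
WWYYYYW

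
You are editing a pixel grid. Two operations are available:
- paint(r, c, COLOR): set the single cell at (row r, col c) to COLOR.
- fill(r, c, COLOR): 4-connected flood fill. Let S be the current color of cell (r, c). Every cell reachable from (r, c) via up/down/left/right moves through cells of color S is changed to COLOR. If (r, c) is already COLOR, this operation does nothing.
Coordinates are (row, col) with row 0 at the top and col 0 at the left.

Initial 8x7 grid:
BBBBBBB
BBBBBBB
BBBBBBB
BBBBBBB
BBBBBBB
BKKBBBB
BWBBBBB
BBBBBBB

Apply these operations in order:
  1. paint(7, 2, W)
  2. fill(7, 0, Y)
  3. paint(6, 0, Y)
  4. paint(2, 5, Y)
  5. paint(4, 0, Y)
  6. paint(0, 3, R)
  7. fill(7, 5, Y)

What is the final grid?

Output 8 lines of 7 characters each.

After op 1 paint(7,2,W):
BBBBBBB
BBBBBBB
BBBBBBB
BBBBBBB
BBBBBBB
BKKBBBB
BWBBBBB
BBWBBBB
After op 2 fill(7,0,Y) [52 cells changed]:
YYYYYYY
YYYYYYY
YYYYYYY
YYYYYYY
YYYYYYY
YKKYYYY
YWYYYYY
YYWYYYY
After op 3 paint(6,0,Y):
YYYYYYY
YYYYYYY
YYYYYYY
YYYYYYY
YYYYYYY
YKKYYYY
YWYYYYY
YYWYYYY
After op 4 paint(2,5,Y):
YYYYYYY
YYYYYYY
YYYYYYY
YYYYYYY
YYYYYYY
YKKYYYY
YWYYYYY
YYWYYYY
After op 5 paint(4,0,Y):
YYYYYYY
YYYYYYY
YYYYYYY
YYYYYYY
YYYYYYY
YKKYYYY
YWYYYYY
YYWYYYY
After op 6 paint(0,3,R):
YYYRYYY
YYYYYYY
YYYYYYY
YYYYYYY
YYYYYYY
YKKYYYY
YWYYYYY
YYWYYYY
After op 7 fill(7,5,Y) [0 cells changed]:
YYYRYYY
YYYYYYY
YYYYYYY
YYYYYYY
YYYYYYY
YKKYYYY
YWYYYYY
YYWYYYY

Answer: YYYRYYY
YYYYYYY
YYYYYYY
YYYYYYY
YYYYYYY
YKKYYYY
YWYYYYY
YYWYYYY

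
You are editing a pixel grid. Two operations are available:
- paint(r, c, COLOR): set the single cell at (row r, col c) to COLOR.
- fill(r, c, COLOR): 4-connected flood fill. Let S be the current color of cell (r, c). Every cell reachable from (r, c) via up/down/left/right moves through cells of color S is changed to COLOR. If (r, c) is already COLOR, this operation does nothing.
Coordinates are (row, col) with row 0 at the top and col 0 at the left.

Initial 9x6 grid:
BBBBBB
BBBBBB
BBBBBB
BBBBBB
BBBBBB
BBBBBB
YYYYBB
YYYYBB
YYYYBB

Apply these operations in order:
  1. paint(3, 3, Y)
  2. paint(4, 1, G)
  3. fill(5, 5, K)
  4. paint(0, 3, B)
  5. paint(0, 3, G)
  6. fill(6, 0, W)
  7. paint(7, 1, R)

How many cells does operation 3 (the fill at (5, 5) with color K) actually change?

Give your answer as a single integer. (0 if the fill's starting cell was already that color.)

Answer: 40

Derivation:
After op 1 paint(3,3,Y):
BBBBBB
BBBBBB
BBBBBB
BBBYBB
BBBBBB
BBBBBB
YYYYBB
YYYYBB
YYYYBB
After op 2 paint(4,1,G):
BBBBBB
BBBBBB
BBBBBB
BBBYBB
BGBBBB
BBBBBB
YYYYBB
YYYYBB
YYYYBB
After op 3 fill(5,5,K) [40 cells changed]:
KKKKKK
KKKKKK
KKKKKK
KKKYKK
KGKKKK
KKKKKK
YYYYKK
YYYYKK
YYYYKK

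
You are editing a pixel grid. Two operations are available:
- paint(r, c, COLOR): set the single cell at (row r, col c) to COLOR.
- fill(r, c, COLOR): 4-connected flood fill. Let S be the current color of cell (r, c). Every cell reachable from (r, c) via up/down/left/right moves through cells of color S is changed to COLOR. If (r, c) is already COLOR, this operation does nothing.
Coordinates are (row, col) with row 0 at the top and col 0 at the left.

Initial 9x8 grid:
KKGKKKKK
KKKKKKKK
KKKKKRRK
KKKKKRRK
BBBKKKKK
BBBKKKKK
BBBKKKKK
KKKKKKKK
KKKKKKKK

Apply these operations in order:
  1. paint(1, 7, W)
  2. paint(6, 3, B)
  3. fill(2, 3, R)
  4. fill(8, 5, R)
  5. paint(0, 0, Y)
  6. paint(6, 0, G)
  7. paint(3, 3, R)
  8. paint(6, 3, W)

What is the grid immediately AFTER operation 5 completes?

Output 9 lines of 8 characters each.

After op 1 paint(1,7,W):
KKGKKKKK
KKKKKKKW
KKKKKRRK
KKKKKRRK
BBBKKKKK
BBBKKKKK
BBBKKKKK
KKKKKKKK
KKKKKKKK
After op 2 paint(6,3,B):
KKGKKKKK
KKKKKKKW
KKKKKRRK
KKKKKRRK
BBBKKKKK
BBBKKKKK
BBBBKKKK
KKKKKKKK
KKKKKKKK
After op 3 fill(2,3,R) [56 cells changed]:
RRGRRRRR
RRRRRRRW
RRRRRRRR
RRRRRRRR
BBBRRRRR
BBBRRRRR
BBBBRRRR
RRRRRRRR
RRRRRRRR
After op 4 fill(8,5,R) [0 cells changed]:
RRGRRRRR
RRRRRRRW
RRRRRRRR
RRRRRRRR
BBBRRRRR
BBBRRRRR
BBBBRRRR
RRRRRRRR
RRRRRRRR
After op 5 paint(0,0,Y):
YRGRRRRR
RRRRRRRW
RRRRRRRR
RRRRRRRR
BBBRRRRR
BBBRRRRR
BBBBRRRR
RRRRRRRR
RRRRRRRR

Answer: YRGRRRRR
RRRRRRRW
RRRRRRRR
RRRRRRRR
BBBRRRRR
BBBRRRRR
BBBBRRRR
RRRRRRRR
RRRRRRRR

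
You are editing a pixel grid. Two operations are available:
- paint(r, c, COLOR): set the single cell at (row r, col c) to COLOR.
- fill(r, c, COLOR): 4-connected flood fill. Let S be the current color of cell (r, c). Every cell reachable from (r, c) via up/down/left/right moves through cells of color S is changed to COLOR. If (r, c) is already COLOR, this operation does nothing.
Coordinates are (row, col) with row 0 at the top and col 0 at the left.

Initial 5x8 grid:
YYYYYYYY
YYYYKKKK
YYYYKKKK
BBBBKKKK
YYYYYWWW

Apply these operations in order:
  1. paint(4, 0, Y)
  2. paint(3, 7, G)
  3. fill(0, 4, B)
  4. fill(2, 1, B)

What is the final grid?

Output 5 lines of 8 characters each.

After op 1 paint(4,0,Y):
YYYYYYYY
YYYYKKKK
YYYYKKKK
BBBBKKKK
YYYYYWWW
After op 2 paint(3,7,G):
YYYYYYYY
YYYYKKKK
YYYYKKKK
BBBBKKKG
YYYYYWWW
After op 3 fill(0,4,B) [16 cells changed]:
BBBBBBBB
BBBBKKKK
BBBBKKKK
BBBBKKKG
YYYYYWWW
After op 4 fill(2,1,B) [0 cells changed]:
BBBBBBBB
BBBBKKKK
BBBBKKKK
BBBBKKKG
YYYYYWWW

Answer: BBBBBBBB
BBBBKKKK
BBBBKKKK
BBBBKKKG
YYYYYWWW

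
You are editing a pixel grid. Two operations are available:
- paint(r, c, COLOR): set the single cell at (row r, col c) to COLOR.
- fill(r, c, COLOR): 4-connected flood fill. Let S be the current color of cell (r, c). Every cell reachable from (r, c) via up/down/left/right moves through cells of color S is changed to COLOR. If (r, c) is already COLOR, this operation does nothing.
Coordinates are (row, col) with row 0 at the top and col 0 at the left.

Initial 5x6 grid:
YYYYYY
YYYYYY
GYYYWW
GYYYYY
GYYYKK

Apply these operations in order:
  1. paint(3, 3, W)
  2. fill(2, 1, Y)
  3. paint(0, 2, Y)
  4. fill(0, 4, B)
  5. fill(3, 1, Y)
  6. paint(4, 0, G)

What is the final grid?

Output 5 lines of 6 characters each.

After op 1 paint(3,3,W):
YYYYYY
YYYYYY
GYYYWW
GYYWYY
GYYYKK
After op 2 fill(2,1,Y) [0 cells changed]:
YYYYYY
YYYYYY
GYYYWW
GYYWYY
GYYYKK
After op 3 paint(0,2,Y):
YYYYYY
YYYYYY
GYYYWW
GYYWYY
GYYYKK
After op 4 fill(0,4,B) [20 cells changed]:
BBBBBB
BBBBBB
GBBBWW
GBBWYY
GBBBKK
After op 5 fill(3,1,Y) [20 cells changed]:
YYYYYY
YYYYYY
GYYYWW
GYYWYY
GYYYKK
After op 6 paint(4,0,G):
YYYYYY
YYYYYY
GYYYWW
GYYWYY
GYYYKK

Answer: YYYYYY
YYYYYY
GYYYWW
GYYWYY
GYYYKK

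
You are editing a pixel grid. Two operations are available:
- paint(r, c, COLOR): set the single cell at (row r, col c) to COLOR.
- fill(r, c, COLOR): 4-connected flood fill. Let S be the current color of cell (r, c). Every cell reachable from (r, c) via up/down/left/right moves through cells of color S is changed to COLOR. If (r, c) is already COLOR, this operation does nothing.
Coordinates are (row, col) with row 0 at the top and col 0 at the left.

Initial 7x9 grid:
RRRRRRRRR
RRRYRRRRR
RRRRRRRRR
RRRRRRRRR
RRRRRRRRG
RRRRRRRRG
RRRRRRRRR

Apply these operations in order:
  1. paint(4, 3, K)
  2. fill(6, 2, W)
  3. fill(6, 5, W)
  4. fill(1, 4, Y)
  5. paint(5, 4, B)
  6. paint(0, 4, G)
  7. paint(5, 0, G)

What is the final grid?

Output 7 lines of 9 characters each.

After op 1 paint(4,3,K):
RRRRRRRRR
RRRYRRRRR
RRRRRRRRR
RRRRRRRRR
RRRKRRRRG
RRRRRRRRG
RRRRRRRRR
After op 2 fill(6,2,W) [59 cells changed]:
WWWWWWWWW
WWWYWWWWW
WWWWWWWWW
WWWWWWWWW
WWWKWWWWG
WWWWWWWWG
WWWWWWWWW
After op 3 fill(6,5,W) [0 cells changed]:
WWWWWWWWW
WWWYWWWWW
WWWWWWWWW
WWWWWWWWW
WWWKWWWWG
WWWWWWWWG
WWWWWWWWW
After op 4 fill(1,4,Y) [59 cells changed]:
YYYYYYYYY
YYYYYYYYY
YYYYYYYYY
YYYYYYYYY
YYYKYYYYG
YYYYYYYYG
YYYYYYYYY
After op 5 paint(5,4,B):
YYYYYYYYY
YYYYYYYYY
YYYYYYYYY
YYYYYYYYY
YYYKYYYYG
YYYYBYYYG
YYYYYYYYY
After op 6 paint(0,4,G):
YYYYGYYYY
YYYYYYYYY
YYYYYYYYY
YYYYYYYYY
YYYKYYYYG
YYYYBYYYG
YYYYYYYYY
After op 7 paint(5,0,G):
YYYYGYYYY
YYYYYYYYY
YYYYYYYYY
YYYYYYYYY
YYYKYYYYG
GYYYBYYYG
YYYYYYYYY

Answer: YYYYGYYYY
YYYYYYYYY
YYYYYYYYY
YYYYYYYYY
YYYKYYYYG
GYYYBYYYG
YYYYYYYYY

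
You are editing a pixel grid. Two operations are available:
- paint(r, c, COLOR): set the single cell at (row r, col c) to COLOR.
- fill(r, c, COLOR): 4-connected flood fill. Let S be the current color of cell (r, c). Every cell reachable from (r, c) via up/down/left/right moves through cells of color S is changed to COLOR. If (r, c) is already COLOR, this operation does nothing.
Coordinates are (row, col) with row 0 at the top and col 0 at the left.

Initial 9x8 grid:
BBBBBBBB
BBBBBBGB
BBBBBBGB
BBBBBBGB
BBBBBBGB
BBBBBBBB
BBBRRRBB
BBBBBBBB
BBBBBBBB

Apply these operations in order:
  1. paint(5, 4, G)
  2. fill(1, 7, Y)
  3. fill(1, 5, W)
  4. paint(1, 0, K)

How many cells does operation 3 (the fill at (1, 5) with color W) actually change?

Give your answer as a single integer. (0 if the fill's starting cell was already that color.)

After op 1 paint(5,4,G):
BBBBBBBB
BBBBBBGB
BBBBBBGB
BBBBBBGB
BBBBBBGB
BBBBGBBB
BBBRRRBB
BBBBBBBB
BBBBBBBB
After op 2 fill(1,7,Y) [64 cells changed]:
YYYYYYYY
YYYYYYGY
YYYYYYGY
YYYYYYGY
YYYYYYGY
YYYYGYYY
YYYRRRYY
YYYYYYYY
YYYYYYYY
After op 3 fill(1,5,W) [64 cells changed]:
WWWWWWWW
WWWWWWGW
WWWWWWGW
WWWWWWGW
WWWWWWGW
WWWWGWWW
WWWRRRWW
WWWWWWWW
WWWWWWWW

Answer: 64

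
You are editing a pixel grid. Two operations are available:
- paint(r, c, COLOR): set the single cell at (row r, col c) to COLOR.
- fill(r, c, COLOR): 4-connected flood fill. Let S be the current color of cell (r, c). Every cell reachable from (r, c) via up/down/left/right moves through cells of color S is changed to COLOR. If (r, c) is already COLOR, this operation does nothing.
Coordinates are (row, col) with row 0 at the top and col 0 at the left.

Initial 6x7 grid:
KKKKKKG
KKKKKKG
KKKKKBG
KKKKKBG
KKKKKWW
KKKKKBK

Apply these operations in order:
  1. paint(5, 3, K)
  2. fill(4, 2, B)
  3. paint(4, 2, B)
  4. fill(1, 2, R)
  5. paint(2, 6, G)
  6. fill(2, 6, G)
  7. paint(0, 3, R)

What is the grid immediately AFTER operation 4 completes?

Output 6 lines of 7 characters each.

Answer: RRRRRRG
RRRRRRG
RRRRRRG
RRRRRRG
RRRRRWW
RRRRRRK

Derivation:
After op 1 paint(5,3,K):
KKKKKKG
KKKKKKG
KKKKKBG
KKKKKBG
KKKKKWW
KKKKKBK
After op 2 fill(4,2,B) [32 cells changed]:
BBBBBBG
BBBBBBG
BBBBBBG
BBBBBBG
BBBBBWW
BBBBBBK
After op 3 paint(4,2,B):
BBBBBBG
BBBBBBG
BBBBBBG
BBBBBBG
BBBBBWW
BBBBBBK
After op 4 fill(1,2,R) [35 cells changed]:
RRRRRRG
RRRRRRG
RRRRRRG
RRRRRRG
RRRRRWW
RRRRRRK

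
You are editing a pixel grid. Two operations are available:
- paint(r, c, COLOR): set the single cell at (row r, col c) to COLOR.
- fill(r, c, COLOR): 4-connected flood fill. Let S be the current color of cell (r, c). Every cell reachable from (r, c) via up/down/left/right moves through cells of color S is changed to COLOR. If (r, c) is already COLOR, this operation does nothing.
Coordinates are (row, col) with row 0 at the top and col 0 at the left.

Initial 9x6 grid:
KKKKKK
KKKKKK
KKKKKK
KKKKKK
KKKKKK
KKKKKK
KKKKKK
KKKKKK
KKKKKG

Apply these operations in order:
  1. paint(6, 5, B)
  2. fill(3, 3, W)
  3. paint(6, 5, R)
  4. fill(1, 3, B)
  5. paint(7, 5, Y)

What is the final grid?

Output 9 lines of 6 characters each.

After op 1 paint(6,5,B):
KKKKKK
KKKKKK
KKKKKK
KKKKKK
KKKKKK
KKKKKK
KKKKKB
KKKKKK
KKKKKG
After op 2 fill(3,3,W) [52 cells changed]:
WWWWWW
WWWWWW
WWWWWW
WWWWWW
WWWWWW
WWWWWW
WWWWWB
WWWWWW
WWWWWG
After op 3 paint(6,5,R):
WWWWWW
WWWWWW
WWWWWW
WWWWWW
WWWWWW
WWWWWW
WWWWWR
WWWWWW
WWWWWG
After op 4 fill(1,3,B) [52 cells changed]:
BBBBBB
BBBBBB
BBBBBB
BBBBBB
BBBBBB
BBBBBB
BBBBBR
BBBBBB
BBBBBG
After op 5 paint(7,5,Y):
BBBBBB
BBBBBB
BBBBBB
BBBBBB
BBBBBB
BBBBBB
BBBBBR
BBBBBY
BBBBBG

Answer: BBBBBB
BBBBBB
BBBBBB
BBBBBB
BBBBBB
BBBBBB
BBBBBR
BBBBBY
BBBBBG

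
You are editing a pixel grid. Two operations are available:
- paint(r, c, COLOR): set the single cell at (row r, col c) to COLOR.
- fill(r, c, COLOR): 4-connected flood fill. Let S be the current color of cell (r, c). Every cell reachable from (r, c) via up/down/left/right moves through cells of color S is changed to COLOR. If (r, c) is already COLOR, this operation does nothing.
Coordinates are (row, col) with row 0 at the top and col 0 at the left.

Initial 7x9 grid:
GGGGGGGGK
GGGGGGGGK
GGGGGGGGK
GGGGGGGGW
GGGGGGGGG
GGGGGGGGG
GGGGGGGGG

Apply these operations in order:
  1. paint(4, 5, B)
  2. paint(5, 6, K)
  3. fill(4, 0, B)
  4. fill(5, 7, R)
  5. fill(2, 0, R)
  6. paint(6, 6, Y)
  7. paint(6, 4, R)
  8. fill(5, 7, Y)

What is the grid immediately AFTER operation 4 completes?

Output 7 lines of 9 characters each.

Answer: RRRRRRRRK
RRRRRRRRK
RRRRRRRRK
RRRRRRRRW
RRRRRRRRR
RRRRRRKRR
RRRRRRRRR

Derivation:
After op 1 paint(4,5,B):
GGGGGGGGK
GGGGGGGGK
GGGGGGGGK
GGGGGGGGW
GGGGGBGGG
GGGGGGGGG
GGGGGGGGG
After op 2 paint(5,6,K):
GGGGGGGGK
GGGGGGGGK
GGGGGGGGK
GGGGGGGGW
GGGGGBGGG
GGGGGGKGG
GGGGGGGGG
After op 3 fill(4,0,B) [57 cells changed]:
BBBBBBBBK
BBBBBBBBK
BBBBBBBBK
BBBBBBBBW
BBBBBBBBB
BBBBBBKBB
BBBBBBBBB
After op 4 fill(5,7,R) [58 cells changed]:
RRRRRRRRK
RRRRRRRRK
RRRRRRRRK
RRRRRRRRW
RRRRRRRRR
RRRRRRKRR
RRRRRRRRR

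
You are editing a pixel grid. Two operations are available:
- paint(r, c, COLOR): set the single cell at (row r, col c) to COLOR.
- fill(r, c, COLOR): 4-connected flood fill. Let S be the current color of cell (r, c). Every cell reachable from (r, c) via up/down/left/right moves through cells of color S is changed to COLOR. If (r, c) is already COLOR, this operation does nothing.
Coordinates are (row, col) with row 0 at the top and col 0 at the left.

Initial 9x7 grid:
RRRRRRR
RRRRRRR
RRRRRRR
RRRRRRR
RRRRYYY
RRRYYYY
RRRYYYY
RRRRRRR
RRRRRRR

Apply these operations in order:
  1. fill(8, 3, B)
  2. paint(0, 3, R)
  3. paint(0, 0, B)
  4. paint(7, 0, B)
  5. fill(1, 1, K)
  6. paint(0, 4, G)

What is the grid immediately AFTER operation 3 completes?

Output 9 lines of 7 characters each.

After op 1 fill(8,3,B) [52 cells changed]:
BBBBBBB
BBBBBBB
BBBBBBB
BBBBBBB
BBBBYYY
BBBYYYY
BBBYYYY
BBBBBBB
BBBBBBB
After op 2 paint(0,3,R):
BBBRBBB
BBBBBBB
BBBBBBB
BBBBBBB
BBBBYYY
BBBYYYY
BBBYYYY
BBBBBBB
BBBBBBB
After op 3 paint(0,0,B):
BBBRBBB
BBBBBBB
BBBBBBB
BBBBBBB
BBBBYYY
BBBYYYY
BBBYYYY
BBBBBBB
BBBBBBB

Answer: BBBRBBB
BBBBBBB
BBBBBBB
BBBBBBB
BBBBYYY
BBBYYYY
BBBYYYY
BBBBBBB
BBBBBBB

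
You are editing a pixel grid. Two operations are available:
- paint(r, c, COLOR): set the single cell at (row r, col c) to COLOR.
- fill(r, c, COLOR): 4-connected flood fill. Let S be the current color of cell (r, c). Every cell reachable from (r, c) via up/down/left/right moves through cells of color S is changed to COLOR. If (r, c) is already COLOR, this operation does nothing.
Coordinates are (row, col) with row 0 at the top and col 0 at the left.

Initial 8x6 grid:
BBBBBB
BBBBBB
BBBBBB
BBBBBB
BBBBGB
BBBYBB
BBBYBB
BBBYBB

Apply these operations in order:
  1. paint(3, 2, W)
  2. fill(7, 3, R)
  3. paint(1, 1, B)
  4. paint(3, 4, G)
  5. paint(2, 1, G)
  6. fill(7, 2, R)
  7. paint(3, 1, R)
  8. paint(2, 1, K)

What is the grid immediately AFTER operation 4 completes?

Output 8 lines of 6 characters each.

After op 1 paint(3,2,W):
BBBBBB
BBBBBB
BBBBBB
BBWBBB
BBBBGB
BBBYBB
BBBYBB
BBBYBB
After op 2 fill(7,3,R) [3 cells changed]:
BBBBBB
BBBBBB
BBBBBB
BBWBBB
BBBBGB
BBBRBB
BBBRBB
BBBRBB
After op 3 paint(1,1,B):
BBBBBB
BBBBBB
BBBBBB
BBWBBB
BBBBGB
BBBRBB
BBBRBB
BBBRBB
After op 4 paint(3,4,G):
BBBBBB
BBBBBB
BBBBBB
BBWBGB
BBBBGB
BBBRBB
BBBRBB
BBBRBB

Answer: BBBBBB
BBBBBB
BBBBBB
BBWBGB
BBBBGB
BBBRBB
BBBRBB
BBBRBB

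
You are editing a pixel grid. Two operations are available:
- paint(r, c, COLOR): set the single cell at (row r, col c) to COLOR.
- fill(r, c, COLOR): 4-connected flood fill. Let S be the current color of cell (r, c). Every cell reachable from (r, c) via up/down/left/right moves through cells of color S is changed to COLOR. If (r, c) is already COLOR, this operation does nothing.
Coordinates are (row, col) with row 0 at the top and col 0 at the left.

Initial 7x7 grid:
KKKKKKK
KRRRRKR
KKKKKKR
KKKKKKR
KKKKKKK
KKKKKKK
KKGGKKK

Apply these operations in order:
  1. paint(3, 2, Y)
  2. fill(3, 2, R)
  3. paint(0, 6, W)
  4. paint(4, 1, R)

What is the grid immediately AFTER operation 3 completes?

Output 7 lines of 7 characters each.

After op 1 paint(3,2,Y):
KKKKKKK
KRRRRKR
KKKKKKR
KKYKKKR
KKKKKKK
KKKKKKK
KKGGKKK
After op 2 fill(3,2,R) [1 cells changed]:
KKKKKKK
KRRRRKR
KKKKKKR
KKRKKKR
KKKKKKK
KKKKKKK
KKGGKKK
After op 3 paint(0,6,W):
KKKKKKW
KRRRRKR
KKKKKKR
KKRKKKR
KKKKKKK
KKKKKKK
KKGGKKK

Answer: KKKKKKW
KRRRRKR
KKKKKKR
KKRKKKR
KKKKKKK
KKKKKKK
KKGGKKK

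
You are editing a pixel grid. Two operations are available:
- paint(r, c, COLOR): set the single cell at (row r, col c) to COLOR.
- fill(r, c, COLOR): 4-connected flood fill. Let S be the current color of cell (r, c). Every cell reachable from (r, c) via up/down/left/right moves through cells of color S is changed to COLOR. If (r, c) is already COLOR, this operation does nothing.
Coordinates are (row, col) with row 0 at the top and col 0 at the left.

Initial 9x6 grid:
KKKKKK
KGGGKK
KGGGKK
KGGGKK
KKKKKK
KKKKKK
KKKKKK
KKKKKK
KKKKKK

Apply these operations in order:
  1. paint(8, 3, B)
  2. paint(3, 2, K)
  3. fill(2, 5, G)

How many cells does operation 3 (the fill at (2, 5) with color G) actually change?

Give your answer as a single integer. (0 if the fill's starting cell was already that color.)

Answer: 45

Derivation:
After op 1 paint(8,3,B):
KKKKKK
KGGGKK
KGGGKK
KGGGKK
KKKKKK
KKKKKK
KKKKKK
KKKKKK
KKKBKK
After op 2 paint(3,2,K):
KKKKKK
KGGGKK
KGGGKK
KGKGKK
KKKKKK
KKKKKK
KKKKKK
KKKKKK
KKKBKK
After op 3 fill(2,5,G) [45 cells changed]:
GGGGGG
GGGGGG
GGGGGG
GGGGGG
GGGGGG
GGGGGG
GGGGGG
GGGGGG
GGGBGG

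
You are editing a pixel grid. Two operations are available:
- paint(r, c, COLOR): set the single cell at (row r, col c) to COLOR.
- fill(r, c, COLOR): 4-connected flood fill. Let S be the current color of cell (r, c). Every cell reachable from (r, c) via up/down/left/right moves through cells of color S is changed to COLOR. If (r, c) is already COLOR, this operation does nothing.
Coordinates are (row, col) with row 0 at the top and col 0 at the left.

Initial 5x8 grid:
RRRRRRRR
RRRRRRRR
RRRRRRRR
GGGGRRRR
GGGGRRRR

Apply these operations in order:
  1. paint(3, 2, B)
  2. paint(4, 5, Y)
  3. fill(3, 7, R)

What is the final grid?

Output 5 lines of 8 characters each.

Answer: RRRRRRRR
RRRRRRRR
RRRRRRRR
GGBGRRRR
GGGGRYRR

Derivation:
After op 1 paint(3,2,B):
RRRRRRRR
RRRRRRRR
RRRRRRRR
GGBGRRRR
GGGGRRRR
After op 2 paint(4,5,Y):
RRRRRRRR
RRRRRRRR
RRRRRRRR
GGBGRRRR
GGGGRYRR
After op 3 fill(3,7,R) [0 cells changed]:
RRRRRRRR
RRRRRRRR
RRRRRRRR
GGBGRRRR
GGGGRYRR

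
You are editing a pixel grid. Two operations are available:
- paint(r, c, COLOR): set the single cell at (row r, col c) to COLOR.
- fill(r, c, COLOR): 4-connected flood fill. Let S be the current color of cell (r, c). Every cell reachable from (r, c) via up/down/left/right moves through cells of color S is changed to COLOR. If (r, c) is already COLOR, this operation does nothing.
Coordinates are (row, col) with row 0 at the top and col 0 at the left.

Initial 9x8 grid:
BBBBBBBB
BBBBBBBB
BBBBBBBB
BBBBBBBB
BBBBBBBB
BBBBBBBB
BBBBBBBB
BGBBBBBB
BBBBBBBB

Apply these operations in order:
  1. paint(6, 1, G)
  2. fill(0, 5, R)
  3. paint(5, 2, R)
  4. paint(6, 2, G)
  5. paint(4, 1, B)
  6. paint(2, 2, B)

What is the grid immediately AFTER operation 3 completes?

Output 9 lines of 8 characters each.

Answer: RRRRRRRR
RRRRRRRR
RRRRRRRR
RRRRRRRR
RRRRRRRR
RRRRRRRR
RGRRRRRR
RGRRRRRR
RRRRRRRR

Derivation:
After op 1 paint(6,1,G):
BBBBBBBB
BBBBBBBB
BBBBBBBB
BBBBBBBB
BBBBBBBB
BBBBBBBB
BGBBBBBB
BGBBBBBB
BBBBBBBB
After op 2 fill(0,5,R) [70 cells changed]:
RRRRRRRR
RRRRRRRR
RRRRRRRR
RRRRRRRR
RRRRRRRR
RRRRRRRR
RGRRRRRR
RGRRRRRR
RRRRRRRR
After op 3 paint(5,2,R):
RRRRRRRR
RRRRRRRR
RRRRRRRR
RRRRRRRR
RRRRRRRR
RRRRRRRR
RGRRRRRR
RGRRRRRR
RRRRRRRR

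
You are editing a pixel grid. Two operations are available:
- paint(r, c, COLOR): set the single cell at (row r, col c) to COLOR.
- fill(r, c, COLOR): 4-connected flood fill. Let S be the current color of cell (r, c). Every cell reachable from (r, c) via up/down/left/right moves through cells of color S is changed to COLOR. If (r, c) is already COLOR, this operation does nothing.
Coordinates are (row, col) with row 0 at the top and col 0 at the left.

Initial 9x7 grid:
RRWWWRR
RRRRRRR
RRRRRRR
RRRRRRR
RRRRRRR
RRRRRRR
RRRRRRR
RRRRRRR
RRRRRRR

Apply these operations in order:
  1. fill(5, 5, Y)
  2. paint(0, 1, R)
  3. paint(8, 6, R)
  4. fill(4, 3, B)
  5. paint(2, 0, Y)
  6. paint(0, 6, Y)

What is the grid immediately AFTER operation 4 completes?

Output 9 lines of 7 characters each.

Answer: BRWWWBB
BBBBBBB
BBBBBBB
BBBBBBB
BBBBBBB
BBBBBBB
BBBBBBB
BBBBBBB
BBBBBBR

Derivation:
After op 1 fill(5,5,Y) [60 cells changed]:
YYWWWYY
YYYYYYY
YYYYYYY
YYYYYYY
YYYYYYY
YYYYYYY
YYYYYYY
YYYYYYY
YYYYYYY
After op 2 paint(0,1,R):
YRWWWYY
YYYYYYY
YYYYYYY
YYYYYYY
YYYYYYY
YYYYYYY
YYYYYYY
YYYYYYY
YYYYYYY
After op 3 paint(8,6,R):
YRWWWYY
YYYYYYY
YYYYYYY
YYYYYYY
YYYYYYY
YYYYYYY
YYYYYYY
YYYYYYY
YYYYYYR
After op 4 fill(4,3,B) [58 cells changed]:
BRWWWBB
BBBBBBB
BBBBBBB
BBBBBBB
BBBBBBB
BBBBBBB
BBBBBBB
BBBBBBB
BBBBBBR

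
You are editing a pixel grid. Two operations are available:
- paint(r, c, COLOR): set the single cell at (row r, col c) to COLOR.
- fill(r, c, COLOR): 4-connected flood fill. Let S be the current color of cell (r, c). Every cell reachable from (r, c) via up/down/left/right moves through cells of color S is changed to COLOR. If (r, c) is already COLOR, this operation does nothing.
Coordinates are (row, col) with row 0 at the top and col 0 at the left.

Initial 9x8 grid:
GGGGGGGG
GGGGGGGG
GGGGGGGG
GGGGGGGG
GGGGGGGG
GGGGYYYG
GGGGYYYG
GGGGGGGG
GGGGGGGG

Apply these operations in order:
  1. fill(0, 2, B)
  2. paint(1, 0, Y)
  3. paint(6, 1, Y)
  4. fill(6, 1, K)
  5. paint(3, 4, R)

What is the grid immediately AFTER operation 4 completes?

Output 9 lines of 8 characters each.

Answer: BBBBBBBB
YBBBBBBB
BBBBBBBB
BBBBBBBB
BBBBBBBB
BBBBYYYB
BKBBYYYB
BBBBBBBB
BBBBBBBB

Derivation:
After op 1 fill(0,2,B) [66 cells changed]:
BBBBBBBB
BBBBBBBB
BBBBBBBB
BBBBBBBB
BBBBBBBB
BBBBYYYB
BBBBYYYB
BBBBBBBB
BBBBBBBB
After op 2 paint(1,0,Y):
BBBBBBBB
YBBBBBBB
BBBBBBBB
BBBBBBBB
BBBBBBBB
BBBBYYYB
BBBBYYYB
BBBBBBBB
BBBBBBBB
After op 3 paint(6,1,Y):
BBBBBBBB
YBBBBBBB
BBBBBBBB
BBBBBBBB
BBBBBBBB
BBBBYYYB
BYBBYYYB
BBBBBBBB
BBBBBBBB
After op 4 fill(6,1,K) [1 cells changed]:
BBBBBBBB
YBBBBBBB
BBBBBBBB
BBBBBBBB
BBBBBBBB
BBBBYYYB
BKBBYYYB
BBBBBBBB
BBBBBBBB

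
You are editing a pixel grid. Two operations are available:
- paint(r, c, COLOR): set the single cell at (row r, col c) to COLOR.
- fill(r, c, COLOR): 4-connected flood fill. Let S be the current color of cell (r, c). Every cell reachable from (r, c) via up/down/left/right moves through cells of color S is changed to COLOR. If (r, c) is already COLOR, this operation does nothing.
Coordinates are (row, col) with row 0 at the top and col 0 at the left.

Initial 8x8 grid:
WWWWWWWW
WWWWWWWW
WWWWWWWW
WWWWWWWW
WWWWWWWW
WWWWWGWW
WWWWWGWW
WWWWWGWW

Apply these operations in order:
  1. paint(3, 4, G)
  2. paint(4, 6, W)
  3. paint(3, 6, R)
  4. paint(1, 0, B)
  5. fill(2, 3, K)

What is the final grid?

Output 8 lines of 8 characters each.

After op 1 paint(3,4,G):
WWWWWWWW
WWWWWWWW
WWWWWWWW
WWWWGWWW
WWWWWWWW
WWWWWGWW
WWWWWGWW
WWWWWGWW
After op 2 paint(4,6,W):
WWWWWWWW
WWWWWWWW
WWWWWWWW
WWWWGWWW
WWWWWWWW
WWWWWGWW
WWWWWGWW
WWWWWGWW
After op 3 paint(3,6,R):
WWWWWWWW
WWWWWWWW
WWWWWWWW
WWWWGWRW
WWWWWWWW
WWWWWGWW
WWWWWGWW
WWWWWGWW
After op 4 paint(1,0,B):
WWWWWWWW
BWWWWWWW
WWWWWWWW
WWWWGWRW
WWWWWWWW
WWWWWGWW
WWWWWGWW
WWWWWGWW
After op 5 fill(2,3,K) [58 cells changed]:
KKKKKKKK
BKKKKKKK
KKKKKKKK
KKKKGKRK
KKKKKKKK
KKKKKGKK
KKKKKGKK
KKKKKGKK

Answer: KKKKKKKK
BKKKKKKK
KKKKKKKK
KKKKGKRK
KKKKKKKK
KKKKKGKK
KKKKKGKK
KKKKKGKK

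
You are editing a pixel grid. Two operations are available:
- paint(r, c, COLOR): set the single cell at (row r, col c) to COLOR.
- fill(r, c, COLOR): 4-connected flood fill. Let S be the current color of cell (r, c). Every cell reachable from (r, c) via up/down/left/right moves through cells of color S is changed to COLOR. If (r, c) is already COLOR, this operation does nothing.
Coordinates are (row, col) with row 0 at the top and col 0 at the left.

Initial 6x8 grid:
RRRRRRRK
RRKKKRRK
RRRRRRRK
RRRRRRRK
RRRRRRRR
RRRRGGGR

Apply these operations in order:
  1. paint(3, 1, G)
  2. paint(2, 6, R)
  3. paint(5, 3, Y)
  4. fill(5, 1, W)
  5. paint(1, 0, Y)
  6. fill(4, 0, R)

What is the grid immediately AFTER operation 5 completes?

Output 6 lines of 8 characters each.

After op 1 paint(3,1,G):
RRRRRRRK
RRKKKRRK
RRRRRRRK
RGRRRRRK
RRRRRRRR
RRRRGGGR
After op 2 paint(2,6,R):
RRRRRRRK
RRKKKRRK
RRRRRRRK
RGRRRRRK
RRRRRRRR
RRRRGGGR
After op 3 paint(5,3,Y):
RRRRRRRK
RRKKKRRK
RRRRRRRK
RGRRRRRK
RRRRRRRR
RRRYGGGR
After op 4 fill(5,1,W) [36 cells changed]:
WWWWWWWK
WWKKKWWK
WWWWWWWK
WGWWWWWK
WWWWWWWW
WWWYGGGW
After op 5 paint(1,0,Y):
WWWWWWWK
YWKKKWWK
WWWWWWWK
WGWWWWWK
WWWWWWWW
WWWYGGGW

Answer: WWWWWWWK
YWKKKWWK
WWWWWWWK
WGWWWWWK
WWWWWWWW
WWWYGGGW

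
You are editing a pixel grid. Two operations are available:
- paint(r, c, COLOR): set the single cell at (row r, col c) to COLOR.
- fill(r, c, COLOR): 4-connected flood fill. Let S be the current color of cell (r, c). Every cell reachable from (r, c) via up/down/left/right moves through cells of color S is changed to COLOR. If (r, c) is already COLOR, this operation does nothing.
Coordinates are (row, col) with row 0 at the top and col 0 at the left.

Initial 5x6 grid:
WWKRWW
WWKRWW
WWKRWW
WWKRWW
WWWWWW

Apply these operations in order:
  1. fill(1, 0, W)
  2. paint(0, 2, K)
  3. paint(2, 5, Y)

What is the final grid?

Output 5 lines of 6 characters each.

Answer: WWKRWW
WWKRWW
WWKRWY
WWKRWW
WWWWWW

Derivation:
After op 1 fill(1,0,W) [0 cells changed]:
WWKRWW
WWKRWW
WWKRWW
WWKRWW
WWWWWW
After op 2 paint(0,2,K):
WWKRWW
WWKRWW
WWKRWW
WWKRWW
WWWWWW
After op 3 paint(2,5,Y):
WWKRWW
WWKRWW
WWKRWY
WWKRWW
WWWWWW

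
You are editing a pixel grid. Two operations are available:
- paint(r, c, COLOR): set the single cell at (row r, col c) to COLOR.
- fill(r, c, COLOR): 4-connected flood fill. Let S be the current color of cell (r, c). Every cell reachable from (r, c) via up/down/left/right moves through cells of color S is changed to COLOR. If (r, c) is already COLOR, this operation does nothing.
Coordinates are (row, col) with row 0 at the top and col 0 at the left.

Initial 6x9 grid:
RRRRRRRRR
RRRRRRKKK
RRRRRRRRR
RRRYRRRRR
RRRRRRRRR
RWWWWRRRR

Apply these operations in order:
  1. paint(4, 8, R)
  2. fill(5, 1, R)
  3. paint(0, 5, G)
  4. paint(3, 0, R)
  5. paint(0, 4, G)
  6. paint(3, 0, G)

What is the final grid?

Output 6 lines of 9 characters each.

Answer: RRRRGGRRR
RRRRRRKKK
RRRRRRRRR
GRRYRRRRR
RRRRRRRRR
RRRRRRRRR

Derivation:
After op 1 paint(4,8,R):
RRRRRRRRR
RRRRRRKKK
RRRRRRRRR
RRRYRRRRR
RRRRRRRRR
RWWWWRRRR
After op 2 fill(5,1,R) [4 cells changed]:
RRRRRRRRR
RRRRRRKKK
RRRRRRRRR
RRRYRRRRR
RRRRRRRRR
RRRRRRRRR
After op 3 paint(0,5,G):
RRRRRGRRR
RRRRRRKKK
RRRRRRRRR
RRRYRRRRR
RRRRRRRRR
RRRRRRRRR
After op 4 paint(3,0,R):
RRRRRGRRR
RRRRRRKKK
RRRRRRRRR
RRRYRRRRR
RRRRRRRRR
RRRRRRRRR
After op 5 paint(0,4,G):
RRRRGGRRR
RRRRRRKKK
RRRRRRRRR
RRRYRRRRR
RRRRRRRRR
RRRRRRRRR
After op 6 paint(3,0,G):
RRRRGGRRR
RRRRRRKKK
RRRRRRRRR
GRRYRRRRR
RRRRRRRRR
RRRRRRRRR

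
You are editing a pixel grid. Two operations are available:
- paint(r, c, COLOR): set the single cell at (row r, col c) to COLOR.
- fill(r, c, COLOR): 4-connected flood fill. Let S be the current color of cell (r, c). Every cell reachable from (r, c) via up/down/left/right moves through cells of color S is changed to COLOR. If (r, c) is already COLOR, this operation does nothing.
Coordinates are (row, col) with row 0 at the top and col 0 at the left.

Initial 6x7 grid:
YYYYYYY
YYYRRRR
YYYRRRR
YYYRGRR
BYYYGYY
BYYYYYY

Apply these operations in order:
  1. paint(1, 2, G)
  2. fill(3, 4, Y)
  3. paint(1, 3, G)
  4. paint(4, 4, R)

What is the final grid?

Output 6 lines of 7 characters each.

Answer: YYYYYYY
YYGGRRR
YYYRRRR
YYYRYRR
BYYYRYY
BYYYYYY

Derivation:
After op 1 paint(1,2,G):
YYYYYYY
YYGRRRR
YYYRRRR
YYYRGRR
BYYYGYY
BYYYYYY
After op 2 fill(3,4,Y) [2 cells changed]:
YYYYYYY
YYGRRRR
YYYRRRR
YYYRYRR
BYYYYYY
BYYYYYY
After op 3 paint(1,3,G):
YYYYYYY
YYGGRRR
YYYRRRR
YYYRYRR
BYYYYYY
BYYYYYY
After op 4 paint(4,4,R):
YYYYYYY
YYGGRRR
YYYRRRR
YYYRYRR
BYYYRYY
BYYYYYY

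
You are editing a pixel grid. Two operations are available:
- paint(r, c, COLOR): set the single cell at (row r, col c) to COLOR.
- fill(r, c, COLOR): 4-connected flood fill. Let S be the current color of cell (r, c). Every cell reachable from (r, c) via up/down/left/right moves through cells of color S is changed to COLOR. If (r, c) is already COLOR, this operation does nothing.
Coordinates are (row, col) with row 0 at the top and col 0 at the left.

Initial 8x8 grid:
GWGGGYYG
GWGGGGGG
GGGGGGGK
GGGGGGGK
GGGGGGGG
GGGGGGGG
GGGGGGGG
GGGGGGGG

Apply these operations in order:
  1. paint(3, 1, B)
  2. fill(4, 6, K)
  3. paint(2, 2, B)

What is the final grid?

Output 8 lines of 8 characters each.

After op 1 paint(3,1,B):
GWGGGYYG
GWGGGGGG
GGGGGGGK
GBGGGGGK
GGGGGGGG
GGGGGGGG
GGGGGGGG
GGGGGGGG
After op 2 fill(4,6,K) [57 cells changed]:
KWKKKYYK
KWKKKKKK
KKKKKKKK
KBKKKKKK
KKKKKKKK
KKKKKKKK
KKKKKKKK
KKKKKKKK
After op 3 paint(2,2,B):
KWKKKYYK
KWKKKKKK
KKBKKKKK
KBKKKKKK
KKKKKKKK
KKKKKKKK
KKKKKKKK
KKKKKKKK

Answer: KWKKKYYK
KWKKKKKK
KKBKKKKK
KBKKKKKK
KKKKKKKK
KKKKKKKK
KKKKKKKK
KKKKKKKK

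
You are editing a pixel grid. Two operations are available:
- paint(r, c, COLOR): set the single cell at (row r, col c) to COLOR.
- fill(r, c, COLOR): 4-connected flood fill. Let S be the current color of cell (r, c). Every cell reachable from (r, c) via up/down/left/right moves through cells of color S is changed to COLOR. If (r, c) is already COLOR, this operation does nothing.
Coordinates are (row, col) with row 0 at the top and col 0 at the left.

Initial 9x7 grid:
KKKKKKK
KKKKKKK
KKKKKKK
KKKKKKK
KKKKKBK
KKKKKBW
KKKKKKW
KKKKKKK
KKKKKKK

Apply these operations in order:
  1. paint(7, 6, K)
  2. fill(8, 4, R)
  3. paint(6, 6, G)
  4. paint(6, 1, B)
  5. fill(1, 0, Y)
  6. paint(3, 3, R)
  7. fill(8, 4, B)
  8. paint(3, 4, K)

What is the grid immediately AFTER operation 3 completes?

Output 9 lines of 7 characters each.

After op 1 paint(7,6,K):
KKKKKKK
KKKKKKK
KKKKKKK
KKKKKKK
KKKKKBK
KKKKKBW
KKKKKKW
KKKKKKK
KKKKKKK
After op 2 fill(8,4,R) [59 cells changed]:
RRRRRRR
RRRRRRR
RRRRRRR
RRRRRRR
RRRRRBR
RRRRRBW
RRRRRRW
RRRRRRR
RRRRRRR
After op 3 paint(6,6,G):
RRRRRRR
RRRRRRR
RRRRRRR
RRRRRRR
RRRRRBR
RRRRRBW
RRRRRRG
RRRRRRR
RRRRRRR

Answer: RRRRRRR
RRRRRRR
RRRRRRR
RRRRRRR
RRRRRBR
RRRRRBW
RRRRRRG
RRRRRRR
RRRRRRR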